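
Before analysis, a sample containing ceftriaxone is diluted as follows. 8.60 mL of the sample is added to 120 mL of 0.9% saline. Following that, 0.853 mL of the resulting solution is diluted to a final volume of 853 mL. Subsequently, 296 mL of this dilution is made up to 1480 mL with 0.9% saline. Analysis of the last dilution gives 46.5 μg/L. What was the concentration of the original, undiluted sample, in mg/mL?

Overall dilution factor = 14.95 × 1000 × 5 = 7.48 × 10⁴.
Original = 46.5 μg/L × 7.48 × 10⁴ = 3.48 × 10⁶ μg/L = 3.48 mg/mL.

3.48 mg/mL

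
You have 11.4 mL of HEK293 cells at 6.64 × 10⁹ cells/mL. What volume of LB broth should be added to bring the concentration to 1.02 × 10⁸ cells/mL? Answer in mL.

V₂ = C₁V₁/C₂ = 6.64 × 10⁹ × 11.4 / 1.02 × 10⁸ = 742 mL.
Diluent to add = V₂ − V₁ = 742 − 11.4 = 731 mL.

731 mL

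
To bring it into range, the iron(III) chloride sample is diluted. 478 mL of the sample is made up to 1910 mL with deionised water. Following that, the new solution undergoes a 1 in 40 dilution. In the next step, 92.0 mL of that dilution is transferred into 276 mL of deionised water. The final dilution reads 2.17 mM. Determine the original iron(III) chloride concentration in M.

Overall dilution factor = 3.996 × 40 × 4 = 639.
Original = 2.17 mM × 639 = 1387 mM = 1.39 M.

1.39 M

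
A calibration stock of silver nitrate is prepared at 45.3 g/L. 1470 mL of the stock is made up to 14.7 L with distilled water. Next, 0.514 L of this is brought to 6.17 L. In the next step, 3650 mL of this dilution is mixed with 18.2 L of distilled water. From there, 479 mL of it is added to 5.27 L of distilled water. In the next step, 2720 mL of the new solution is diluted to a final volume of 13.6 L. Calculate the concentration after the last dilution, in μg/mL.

1.05 μg/mL

Overall dilution factor = 10 × 12.00 × 5.986 × 12.00 × 5 = 4.31 × 10⁴.
45.3 g/L / 4.31 × 10⁴ = 1.05 × 10⁻³ g/L = 1.05 μg/mL.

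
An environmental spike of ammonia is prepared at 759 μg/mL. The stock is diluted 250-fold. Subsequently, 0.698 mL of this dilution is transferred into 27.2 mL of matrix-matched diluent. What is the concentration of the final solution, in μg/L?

Overall dilution factor = 250 × 39.97 = 9992.
759 μg/mL / 9992 = 0.0760 μg/mL = 76.0 μg/L.

76.0 μg/L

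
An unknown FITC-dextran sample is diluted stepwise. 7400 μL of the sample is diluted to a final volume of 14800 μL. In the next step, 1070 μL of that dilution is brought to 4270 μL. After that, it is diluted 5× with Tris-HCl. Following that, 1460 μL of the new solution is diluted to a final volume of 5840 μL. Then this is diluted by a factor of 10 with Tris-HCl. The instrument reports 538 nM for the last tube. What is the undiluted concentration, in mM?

0.859 mM

Overall dilution factor = 2 × 3.991 × 5 × 4 × 10 = 1596.
Original = 538 nM × 1596 = 8.59 × 10⁵ nM = 0.859 mM.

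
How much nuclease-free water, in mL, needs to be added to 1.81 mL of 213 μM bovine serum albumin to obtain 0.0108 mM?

0.0108 mM = 10.8 μM.
V₂ = C₁V₁/C₂ = 213 × 1.81 / 10.8 = 35.7 mL.
Diluent to add = V₂ − V₁ = 35.7 − 1.81 = 33.9 mL.

33.9 mL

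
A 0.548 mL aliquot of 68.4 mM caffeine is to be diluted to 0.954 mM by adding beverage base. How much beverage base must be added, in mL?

38.7 mL

V₂ = C₁V₁/C₂ = 68.4 × 0.548 / 0.954 = 39.3 mL.
Diluent to add = V₂ − V₁ = 39.3 − 0.548 = 38.7 mL.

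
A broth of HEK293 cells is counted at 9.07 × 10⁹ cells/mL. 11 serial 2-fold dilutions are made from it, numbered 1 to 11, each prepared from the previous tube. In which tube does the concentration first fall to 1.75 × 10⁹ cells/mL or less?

tube 3

Tube n has concentration 9.07 × 10⁹ cells/mL / 2ⁿ.
Need 2ⁿ ≥ 9.07 × 10⁹ cells/mL / 1.75 × 10⁹ cells/mL = 5.18, so n ≥ 2.37.
First such tube: n = 3.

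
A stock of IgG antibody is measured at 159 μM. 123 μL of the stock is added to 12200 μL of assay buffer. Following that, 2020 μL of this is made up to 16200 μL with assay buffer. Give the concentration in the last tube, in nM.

198 nM

Overall dilution factor = 100.2 × 8.020 = 803.
159 μM / 803 = 0.198 μM = 198 nM.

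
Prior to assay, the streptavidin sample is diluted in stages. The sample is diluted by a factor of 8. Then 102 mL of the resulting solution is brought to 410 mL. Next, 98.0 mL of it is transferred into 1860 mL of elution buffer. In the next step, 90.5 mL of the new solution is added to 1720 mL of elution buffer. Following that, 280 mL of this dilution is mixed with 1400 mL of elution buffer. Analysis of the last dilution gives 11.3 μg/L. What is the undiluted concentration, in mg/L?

871 mg/L

Overall dilution factor = 8 × 4.020 × 19.98 × 20.01 × 6 = 7.71 × 10⁴.
Original = 11.3 μg/L × 7.71 × 10⁴ = 8.71 × 10⁵ μg/L = 871 mg/L.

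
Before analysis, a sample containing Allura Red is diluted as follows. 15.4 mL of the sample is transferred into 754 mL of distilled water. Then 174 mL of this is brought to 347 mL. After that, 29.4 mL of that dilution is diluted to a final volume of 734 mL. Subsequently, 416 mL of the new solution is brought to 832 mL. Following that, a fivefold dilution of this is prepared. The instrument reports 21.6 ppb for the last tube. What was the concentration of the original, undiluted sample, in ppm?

Overall dilution factor = 49.96 × 1.994 × 24.97 × 2 × 5 = 2.49 × 10⁴.
Original = 21.6 ppb × 2.49 × 10⁴ = 5.37 × 10⁵ ppb = 537 ppm.

537 ppm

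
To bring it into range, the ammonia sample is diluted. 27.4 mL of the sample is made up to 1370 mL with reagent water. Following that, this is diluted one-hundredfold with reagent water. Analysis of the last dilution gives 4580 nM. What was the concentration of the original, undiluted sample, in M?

0.0229 M

Overall dilution factor = 50 × 100 = 5000.
Original = 4580 nM × 5000 = 2.29 × 10⁷ nM = 0.0229 M.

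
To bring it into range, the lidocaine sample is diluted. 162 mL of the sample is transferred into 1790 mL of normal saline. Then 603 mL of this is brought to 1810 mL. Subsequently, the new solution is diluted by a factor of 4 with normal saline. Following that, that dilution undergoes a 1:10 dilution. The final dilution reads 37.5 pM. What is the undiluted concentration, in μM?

0.0543 μM

Overall dilution factor = 12.05 × 3.002 × 4 × 10 = 1447.
Original = 37.5 pM × 1447 = 5.43 × 10⁴ pM = 0.0543 μM.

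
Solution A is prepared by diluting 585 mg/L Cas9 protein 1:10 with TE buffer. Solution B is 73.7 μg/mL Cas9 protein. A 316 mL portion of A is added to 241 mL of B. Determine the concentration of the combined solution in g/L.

C_A = 585 mg/L / 10 = 58.5 mg/L.
C_B = 73.7 μg/mL = 73.7 mg/L.
C_mix = (C_A·V_A + C_B·V_B)/(V_A + V_B) = (58.5×316 + 73.7×241) / 557.0 = 65.1 mg/L = 0.0651 g/L.

0.0651 g/L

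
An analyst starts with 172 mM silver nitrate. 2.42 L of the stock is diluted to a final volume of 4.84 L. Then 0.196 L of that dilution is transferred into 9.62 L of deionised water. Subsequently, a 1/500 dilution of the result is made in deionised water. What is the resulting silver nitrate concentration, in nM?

Overall dilution factor = 2 × 50.08 × 500 = 5.01 × 10⁴.
172 mM / 5.01 × 10⁴ = 3.43 × 10⁻³ mM = 3430 nM.

3430 nM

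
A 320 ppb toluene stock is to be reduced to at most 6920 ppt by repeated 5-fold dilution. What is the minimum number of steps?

3

Need 5ⁿ ≥ 46.2, so n ≥ log(46.2)/log(5) = 2.38.
Minimum whole steps: n = 3.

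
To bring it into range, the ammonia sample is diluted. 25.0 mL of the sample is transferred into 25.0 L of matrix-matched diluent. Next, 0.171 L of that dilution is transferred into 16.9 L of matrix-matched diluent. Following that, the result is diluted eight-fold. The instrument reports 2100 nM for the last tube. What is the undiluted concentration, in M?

1.68 M

Overall dilution factor = 1001 × 99.83 × 8 = 7.99 × 10⁵.
Original = 2100 nM × 7.99 × 10⁵ = 1.68 × 10⁹ nM = 1.68 M.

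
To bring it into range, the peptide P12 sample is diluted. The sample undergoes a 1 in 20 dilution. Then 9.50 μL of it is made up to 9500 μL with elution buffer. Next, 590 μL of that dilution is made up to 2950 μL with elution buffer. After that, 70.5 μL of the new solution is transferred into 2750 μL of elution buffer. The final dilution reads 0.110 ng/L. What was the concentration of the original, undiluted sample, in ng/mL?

440 ng/mL

Overall dilution factor = 20 × 1000 × 5 × 40.01 = 4.00 × 10⁶.
Original = 0.110 ng/L × 4.00 × 10⁶ = 4.40 × 10⁵ ng/L = 440 ng/mL.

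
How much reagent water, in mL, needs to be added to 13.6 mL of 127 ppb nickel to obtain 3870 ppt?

3870 ppt = 3.87 ppb.
V₂ = C₁V₁/C₂ = 127 × 13.6 / 3.87 = 446 mL.
Diluent to add = V₂ − V₁ = 446 − 13.6 = 433 mL.

433 mL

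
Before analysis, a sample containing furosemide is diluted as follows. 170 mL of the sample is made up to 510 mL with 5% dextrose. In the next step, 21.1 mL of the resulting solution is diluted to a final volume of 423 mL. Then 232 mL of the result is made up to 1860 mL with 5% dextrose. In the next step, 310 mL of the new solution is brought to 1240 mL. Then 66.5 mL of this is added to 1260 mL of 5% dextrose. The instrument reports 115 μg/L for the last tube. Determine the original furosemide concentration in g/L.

Overall dilution factor = 3 × 20.05 × 8.017 × 4 × 19.95 = 3.85 × 10⁴.
Original = 115 μg/L × 3.85 × 10⁴ = 4.42 × 10⁶ μg/L = 4.42 g/L.

4.42 g/L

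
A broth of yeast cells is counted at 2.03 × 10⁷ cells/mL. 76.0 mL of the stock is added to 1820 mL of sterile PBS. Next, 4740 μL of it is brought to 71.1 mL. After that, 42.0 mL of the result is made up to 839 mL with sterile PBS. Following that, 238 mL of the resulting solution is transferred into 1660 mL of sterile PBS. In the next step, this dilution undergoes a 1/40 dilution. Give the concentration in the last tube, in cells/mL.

Overall dilution factor = 24.95 × 15 × 19.98 × 7.975 × 40 = 2.38 × 10⁶.
2.03 × 10⁷ cells/mL / 2.38 × 10⁶ = 8.51 cells/mL.

8.51 cells/mL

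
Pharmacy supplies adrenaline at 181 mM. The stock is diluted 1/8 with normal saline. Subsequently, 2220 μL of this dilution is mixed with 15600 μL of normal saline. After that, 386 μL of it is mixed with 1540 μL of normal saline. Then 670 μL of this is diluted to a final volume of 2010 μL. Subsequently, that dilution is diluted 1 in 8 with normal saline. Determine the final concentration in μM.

23.5 μM

Overall dilution factor = 8 × 8.027 × 4.990 × 3 × 8 = 7690.
181 mM / 7690 = 0.0235 mM = 23.5 μM.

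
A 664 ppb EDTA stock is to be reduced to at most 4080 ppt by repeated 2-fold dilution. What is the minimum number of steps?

Need 2ⁿ ≥ 163, so n ≥ log(163)/log(2) = 7.35.
Minimum whole steps: n = 8.

8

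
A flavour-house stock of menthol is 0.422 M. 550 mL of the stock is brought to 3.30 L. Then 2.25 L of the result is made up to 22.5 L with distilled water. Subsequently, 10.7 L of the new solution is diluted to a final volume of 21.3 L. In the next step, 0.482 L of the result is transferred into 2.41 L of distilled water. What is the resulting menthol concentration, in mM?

Overall dilution factor = 6 × 10 × 1.991 × 6 = 717.
0.422 M / 717 = 5.89 × 10⁻⁴ M = 0.589 mM.

0.589 mM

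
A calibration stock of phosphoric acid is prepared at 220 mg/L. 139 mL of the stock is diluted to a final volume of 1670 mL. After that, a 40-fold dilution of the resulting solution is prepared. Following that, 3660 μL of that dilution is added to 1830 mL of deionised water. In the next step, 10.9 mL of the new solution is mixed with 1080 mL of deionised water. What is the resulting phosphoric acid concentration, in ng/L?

Overall dilution factor = 12.01 × 40 × 501 × 100.1 = 2.41 × 10⁷.
220 mg/L / 2.41 × 10⁷ = 9.13 × 10⁻⁶ mg/L = 9.13 ng/L.

9.13 ng/L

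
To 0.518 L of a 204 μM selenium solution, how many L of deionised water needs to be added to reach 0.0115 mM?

8.67 L

0.0115 mM = 11.5 μM.
V₂ = C₁V₁/C₂ = 204 × 0.518 / 11.5 = 9.19 L.
Diluent to add = V₂ − V₁ = 9.19 − 0.518 = 8.67 L.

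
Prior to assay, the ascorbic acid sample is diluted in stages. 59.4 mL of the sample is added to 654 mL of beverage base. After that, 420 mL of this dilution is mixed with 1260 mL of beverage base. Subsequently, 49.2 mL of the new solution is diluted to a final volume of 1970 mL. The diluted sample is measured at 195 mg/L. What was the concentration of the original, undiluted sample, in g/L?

375 g/L

Overall dilution factor = 12.01 × 4 × 40.04 = 1924.
Original = 195 mg/L × 1924 = 3.75 × 10⁵ mg/L = 375 g/L.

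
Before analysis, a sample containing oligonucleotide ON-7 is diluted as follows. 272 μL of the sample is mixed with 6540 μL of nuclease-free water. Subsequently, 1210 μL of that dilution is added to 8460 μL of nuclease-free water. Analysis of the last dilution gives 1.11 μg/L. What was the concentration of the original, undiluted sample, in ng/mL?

222 ng/mL

Overall dilution factor = 25.04 × 7.992 = 200.
Original = 1.11 μg/L × 200 = 222 μg/L = 222 ng/mL.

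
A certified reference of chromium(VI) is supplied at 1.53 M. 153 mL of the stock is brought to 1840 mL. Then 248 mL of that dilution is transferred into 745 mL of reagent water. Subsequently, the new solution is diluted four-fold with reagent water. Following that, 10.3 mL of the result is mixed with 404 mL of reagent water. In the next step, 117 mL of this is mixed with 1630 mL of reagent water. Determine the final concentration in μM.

Overall dilution factor = 12.03 × 4.004 × 4 × 40.22 × 14.93 = 1.16 × 10⁵.
1.53 M / 1.16 × 10⁵ = 1.32 × 10⁻⁵ M = 13.2 μM.

13.2 μM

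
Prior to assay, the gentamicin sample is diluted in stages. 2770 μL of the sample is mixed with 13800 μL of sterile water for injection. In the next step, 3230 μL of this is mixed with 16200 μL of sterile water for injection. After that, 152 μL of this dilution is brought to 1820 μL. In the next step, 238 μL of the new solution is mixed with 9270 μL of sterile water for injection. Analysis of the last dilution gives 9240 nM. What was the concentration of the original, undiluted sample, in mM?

159 mM

Overall dilution factor = 5.982 × 6.015 × 11.97 × 39.95 = 1.72 × 10⁴.
Original = 9240 nM × 1.72 × 10⁴ = 1.59 × 10⁸ nM = 159 mM.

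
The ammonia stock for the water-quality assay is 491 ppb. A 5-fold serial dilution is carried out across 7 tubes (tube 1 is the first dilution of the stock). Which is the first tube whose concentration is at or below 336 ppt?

tube 5

Tube n has concentration 491 ppb / 5ⁿ.
Need 5ⁿ ≥ 491 ppb / 336 ppt = 1461, so n ≥ 4.53.
First such tube: n = 5.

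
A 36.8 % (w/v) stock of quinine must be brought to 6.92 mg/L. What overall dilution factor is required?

5.32 × 10⁴

Factor = C₀/C_target = 36.8 % (w/v) / 6.92 mg/L = 5.32 × 10⁴.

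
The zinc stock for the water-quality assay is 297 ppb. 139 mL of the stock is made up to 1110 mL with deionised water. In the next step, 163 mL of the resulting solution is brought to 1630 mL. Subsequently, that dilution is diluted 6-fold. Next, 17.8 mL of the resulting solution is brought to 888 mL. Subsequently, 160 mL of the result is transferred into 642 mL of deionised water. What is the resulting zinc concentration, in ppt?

2.48 ppt

Overall dilution factor = 7.986 × 10 × 6 × 49.89 × 5.013 = 1.20 × 10⁵.
297 ppb / 1.20 × 10⁵ = 2.48 × 10⁻³ ppb = 2.48 ppt.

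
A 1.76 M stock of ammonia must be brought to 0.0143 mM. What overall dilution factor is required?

Factor = C₀/C_target = 1.76 M / 0.0143 mM = 1.23 × 10⁵.

1.23 × 10⁵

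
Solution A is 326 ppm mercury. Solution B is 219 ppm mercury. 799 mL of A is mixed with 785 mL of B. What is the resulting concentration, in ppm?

C_mix = (C_A·V_A + C_B·V_B)/(V_A + V_B) = (326×799 + 219×785) / 1584 = 273 ppm.

273 ppm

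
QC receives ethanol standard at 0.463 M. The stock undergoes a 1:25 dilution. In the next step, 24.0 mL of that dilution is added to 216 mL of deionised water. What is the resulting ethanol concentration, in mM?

1.85 mM

Overall dilution factor = 25 × 10 = 250.
0.463 M / 250 = 1.85 × 10⁻³ M = 1.85 mM.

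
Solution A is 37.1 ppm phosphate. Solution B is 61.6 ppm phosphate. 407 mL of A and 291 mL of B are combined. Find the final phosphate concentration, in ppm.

C_mix = (C_A·V_A + C_B·V_B)/(V_A + V_B) = (37.1×407 + 61.6×291) / 698.0 = 47.3 ppm.

47.3 ppm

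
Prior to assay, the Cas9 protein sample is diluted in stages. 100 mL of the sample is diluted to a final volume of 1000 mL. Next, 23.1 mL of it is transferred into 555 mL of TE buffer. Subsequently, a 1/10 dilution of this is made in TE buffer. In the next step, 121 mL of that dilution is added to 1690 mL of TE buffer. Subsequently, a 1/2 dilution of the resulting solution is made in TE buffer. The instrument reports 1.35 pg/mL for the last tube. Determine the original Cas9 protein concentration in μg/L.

101 μg/L

Overall dilution factor = 10 × 25.03 × 10 × 14.97 × 2 = 7.49 × 10⁴.
Original = 1.35 pg/mL × 7.49 × 10⁴ = 1.01 × 10⁵ pg/mL = 101 μg/L.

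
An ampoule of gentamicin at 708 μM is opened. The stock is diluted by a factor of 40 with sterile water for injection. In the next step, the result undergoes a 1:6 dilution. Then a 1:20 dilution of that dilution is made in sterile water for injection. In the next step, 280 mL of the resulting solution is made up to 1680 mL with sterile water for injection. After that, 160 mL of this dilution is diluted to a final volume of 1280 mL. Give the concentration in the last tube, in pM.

3070 pM

Overall dilution factor = 40 × 6 × 20 × 6 × 8 = 2.30 × 10⁵.
708 μM / 2.30 × 10⁵ = 3.07 × 10⁻³ μM = 3070 pM.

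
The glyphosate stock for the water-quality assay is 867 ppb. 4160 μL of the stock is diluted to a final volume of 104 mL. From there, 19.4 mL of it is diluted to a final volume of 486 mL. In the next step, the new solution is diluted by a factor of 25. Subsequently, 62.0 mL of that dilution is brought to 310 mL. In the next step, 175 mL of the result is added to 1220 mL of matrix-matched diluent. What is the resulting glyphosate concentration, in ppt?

1.39 ppt

Overall dilution factor = 25 × 25.05 × 25 × 5 × 7.971 = 6.24 × 10⁵.
867 ppb / 6.24 × 10⁵ = 1.39 × 10⁻³ ppb = 1.39 ppt.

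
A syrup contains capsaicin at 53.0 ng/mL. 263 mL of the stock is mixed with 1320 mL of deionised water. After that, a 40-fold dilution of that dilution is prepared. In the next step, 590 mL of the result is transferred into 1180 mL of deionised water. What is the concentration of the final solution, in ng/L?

73.4 ng/L

Overall dilution factor = 6.019 × 40 × 3 = 722.
53.0 ng/mL / 722 = 0.0734 ng/mL = 73.4 ng/L.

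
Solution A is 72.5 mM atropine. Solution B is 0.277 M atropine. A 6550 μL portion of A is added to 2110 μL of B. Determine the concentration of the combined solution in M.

0.122 M

C_B = 0.277 M = 277 mM.
C_mix = (C_A·V_A + C_B·V_B)/(V_A + V_B) = (72.5×6550 + 277×2110) / 8660 = 122 mM = 0.122 M.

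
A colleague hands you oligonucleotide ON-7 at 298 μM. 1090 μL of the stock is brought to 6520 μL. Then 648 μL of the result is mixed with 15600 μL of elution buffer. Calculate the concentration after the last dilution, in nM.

Overall dilution factor = 5.982 × 25.07 = 150.
298 μM / 150 = 1.99 μM = 1990 nM.

1990 nM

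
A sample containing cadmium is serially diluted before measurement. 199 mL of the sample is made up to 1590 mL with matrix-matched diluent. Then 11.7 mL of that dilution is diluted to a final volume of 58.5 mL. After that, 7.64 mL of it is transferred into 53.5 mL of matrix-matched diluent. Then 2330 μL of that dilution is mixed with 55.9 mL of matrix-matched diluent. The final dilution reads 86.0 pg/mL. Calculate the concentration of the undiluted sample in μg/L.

687 μg/L

Overall dilution factor = 7.990 × 5 × 8.003 × 24.99 = 7990.
Original = 86.0 pg/mL × 7990 = 6.87 × 10⁵ pg/mL = 687 μg/L.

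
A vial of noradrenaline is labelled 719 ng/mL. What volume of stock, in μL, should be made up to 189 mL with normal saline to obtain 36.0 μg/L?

36.0 μg/L = 36.0 ng/mL.
V₁ = C₂V₂/C₁ = 36.0 × 189 / 719 = 9.46 mL = 9460 μL.

9460 μL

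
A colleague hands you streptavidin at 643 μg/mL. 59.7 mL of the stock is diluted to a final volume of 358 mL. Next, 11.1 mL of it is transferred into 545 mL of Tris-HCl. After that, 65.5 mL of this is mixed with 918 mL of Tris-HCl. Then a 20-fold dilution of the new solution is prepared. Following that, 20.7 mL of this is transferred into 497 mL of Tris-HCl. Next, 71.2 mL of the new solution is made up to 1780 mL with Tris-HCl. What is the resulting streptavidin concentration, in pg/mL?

11.4 pg/mL

Overall dilution factor = 5.997 × 50.10 × 15.02 × 20 × 25.01 × 25 = 5.64 × 10⁷.
643 μg/mL / 5.64 × 10⁷ = 1.14 × 10⁻⁵ μg/mL = 11.4 pg/mL.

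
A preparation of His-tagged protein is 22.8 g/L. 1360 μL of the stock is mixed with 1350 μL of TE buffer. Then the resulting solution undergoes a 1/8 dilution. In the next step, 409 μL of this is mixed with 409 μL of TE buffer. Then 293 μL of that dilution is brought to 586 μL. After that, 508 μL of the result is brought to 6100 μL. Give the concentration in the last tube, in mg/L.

29.8 mg/L

Overall dilution factor = 1.993 × 8 × 2 × 2 × 12.01 = 766.
22.8 g/L / 766 = 0.0298 g/L = 29.8 mg/L.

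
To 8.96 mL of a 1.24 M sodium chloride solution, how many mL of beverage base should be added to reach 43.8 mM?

43.8 mM = 0.0438 M.
V₂ = C₁V₁/C₂ = 1.24 × 8.96 / 0.0438 = 254 mL.
Diluent to add = V₂ − V₁ = 254 − 8.96 = 245 mL.

245 mL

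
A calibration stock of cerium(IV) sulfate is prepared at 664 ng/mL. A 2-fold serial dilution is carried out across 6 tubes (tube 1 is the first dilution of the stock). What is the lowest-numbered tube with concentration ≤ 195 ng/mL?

tube 2

Tube n has concentration 664 ng/mL / 2ⁿ.
Need 2ⁿ ≥ 664 ng/mL / 195 ng/mL = 3.41, so n ≥ 1.77.
First such tube: n = 2.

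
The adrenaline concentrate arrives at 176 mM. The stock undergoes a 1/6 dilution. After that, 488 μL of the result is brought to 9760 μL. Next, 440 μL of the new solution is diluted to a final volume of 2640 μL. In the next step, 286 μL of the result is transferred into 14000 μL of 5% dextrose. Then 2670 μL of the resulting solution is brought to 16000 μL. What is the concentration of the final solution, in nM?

Overall dilution factor = 6 × 20 × 6 × 49.95 × 5.993 = 2.16 × 10⁵.
176 mM / 2.16 × 10⁵ = 8.17 × 10⁻⁴ mM = 817 nM.

817 nM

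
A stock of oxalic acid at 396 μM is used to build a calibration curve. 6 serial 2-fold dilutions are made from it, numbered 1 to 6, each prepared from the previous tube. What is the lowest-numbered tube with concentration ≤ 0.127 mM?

Tube n has concentration 396 μM / 2ⁿ.
Need 2ⁿ ≥ 396 μM / 0.127 mM = 3.12, so n ≥ 1.64.
First such tube: n = 2.

tube 2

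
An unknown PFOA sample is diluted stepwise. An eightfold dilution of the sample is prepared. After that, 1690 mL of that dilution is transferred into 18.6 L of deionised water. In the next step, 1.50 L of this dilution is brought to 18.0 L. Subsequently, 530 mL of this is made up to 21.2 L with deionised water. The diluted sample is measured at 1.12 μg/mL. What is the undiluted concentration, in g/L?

Overall dilution factor = 8 × 12.01 × 12 × 40 = 4.61 × 10⁴.
Original = 1.12 μg/mL × 4.61 × 10⁴ = 5.16 × 10⁴ μg/mL = 51.6 g/L.

51.6 g/L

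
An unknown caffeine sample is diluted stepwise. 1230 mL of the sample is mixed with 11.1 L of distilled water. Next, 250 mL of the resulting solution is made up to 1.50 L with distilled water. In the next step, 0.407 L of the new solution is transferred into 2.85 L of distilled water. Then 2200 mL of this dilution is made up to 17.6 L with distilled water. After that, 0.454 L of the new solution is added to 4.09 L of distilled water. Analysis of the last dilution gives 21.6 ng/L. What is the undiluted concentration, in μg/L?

832 μg/L

Overall dilution factor = 10.02 × 6 × 8.002 × 8 × 10.01 = 3.85 × 10⁴.
Original = 21.6 ng/L × 3.85 × 10⁴ = 8.32 × 10⁵ ng/L = 832 μg/L.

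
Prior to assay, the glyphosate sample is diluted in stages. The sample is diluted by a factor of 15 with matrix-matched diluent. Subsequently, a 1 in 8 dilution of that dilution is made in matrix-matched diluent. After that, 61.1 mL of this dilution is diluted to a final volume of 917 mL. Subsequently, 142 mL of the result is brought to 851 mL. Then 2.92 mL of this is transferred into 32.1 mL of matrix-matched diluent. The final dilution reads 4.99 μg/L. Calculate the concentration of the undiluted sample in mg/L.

Overall dilution factor = 15 × 8 × 15.01 × 5.993 × 11.99 = 1.29 × 10⁵.
Original = 4.99 μg/L × 1.29 × 10⁵ = 6.46 × 10⁵ μg/L = 646 mg/L.

646 mg/L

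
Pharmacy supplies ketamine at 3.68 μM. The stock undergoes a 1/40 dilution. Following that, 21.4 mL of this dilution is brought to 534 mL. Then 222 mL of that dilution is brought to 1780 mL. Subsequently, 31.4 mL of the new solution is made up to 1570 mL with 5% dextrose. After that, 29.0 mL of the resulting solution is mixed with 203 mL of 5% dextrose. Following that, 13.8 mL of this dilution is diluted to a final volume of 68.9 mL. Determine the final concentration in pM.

0.230 pM

Overall dilution factor = 40 × 24.95 × 8.018 × 50 × 8 × 4.993 = 1.60 × 10⁷.
3.68 μM / 1.60 × 10⁷ = 2.30 × 10⁻⁷ μM = 0.230 pM.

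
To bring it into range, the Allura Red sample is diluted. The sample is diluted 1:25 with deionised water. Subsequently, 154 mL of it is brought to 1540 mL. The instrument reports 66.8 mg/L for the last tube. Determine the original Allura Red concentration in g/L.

16.7 g/L

Overall dilution factor = 25 × 10 = 250.
Original = 66.8 mg/L × 250 = 1.67 × 10⁴ mg/L = 16.7 g/L.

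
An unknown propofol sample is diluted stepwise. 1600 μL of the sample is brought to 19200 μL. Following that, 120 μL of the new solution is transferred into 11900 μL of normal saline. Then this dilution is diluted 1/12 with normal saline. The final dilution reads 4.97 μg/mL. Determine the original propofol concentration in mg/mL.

Overall dilution factor = 12 × 100.2 × 12 = 1.44 × 10⁴.
Original = 4.97 μg/mL × 1.44 × 10⁴ = 7.17 × 10⁴ μg/mL = 71.7 mg/mL.

71.7 mg/mL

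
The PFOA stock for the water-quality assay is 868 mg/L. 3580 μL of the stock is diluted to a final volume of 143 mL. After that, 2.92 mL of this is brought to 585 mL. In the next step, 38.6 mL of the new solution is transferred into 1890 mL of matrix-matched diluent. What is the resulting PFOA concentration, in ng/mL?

Overall dilution factor = 39.94 × 200.3 × 49.96 = 4.00 × 10⁵.
868 mg/L / 4.00 × 10⁵ = 2.17 × 10⁻³ mg/L = 2.17 ng/mL.

2.17 ng/mL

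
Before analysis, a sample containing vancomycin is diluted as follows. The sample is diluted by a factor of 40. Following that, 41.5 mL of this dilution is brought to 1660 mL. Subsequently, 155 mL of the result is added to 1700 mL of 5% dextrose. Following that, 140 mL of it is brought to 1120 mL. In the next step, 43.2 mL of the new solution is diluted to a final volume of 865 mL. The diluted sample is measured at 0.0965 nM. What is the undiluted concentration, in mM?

0.296 mM

Overall dilution factor = 40 × 40 × 11.97 × 8 × 20.02 = 3.07 × 10⁶.
Original = 0.0965 nM × 3.07 × 10⁶ = 2.96 × 10⁵ nM = 0.296 mM.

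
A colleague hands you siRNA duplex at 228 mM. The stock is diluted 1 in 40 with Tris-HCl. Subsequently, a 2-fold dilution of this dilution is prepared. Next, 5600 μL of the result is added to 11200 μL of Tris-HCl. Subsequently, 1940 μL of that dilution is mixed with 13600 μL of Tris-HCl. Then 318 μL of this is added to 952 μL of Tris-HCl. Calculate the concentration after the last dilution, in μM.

29.7 μM

Overall dilution factor = 40 × 2 × 3 × 8.010 × 3.994 = 7678.
228 mM / 7678 = 0.0297 mM = 29.7 μM.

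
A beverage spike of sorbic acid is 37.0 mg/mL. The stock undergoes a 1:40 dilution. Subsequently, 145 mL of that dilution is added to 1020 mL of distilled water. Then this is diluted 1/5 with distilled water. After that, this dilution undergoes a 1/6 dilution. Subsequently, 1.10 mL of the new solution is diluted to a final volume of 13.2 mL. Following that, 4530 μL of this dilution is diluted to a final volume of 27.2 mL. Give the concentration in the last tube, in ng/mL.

53.3 ng/mL

Overall dilution factor = 40 × 8.034 × 5 × 6 × 12 × 6.004 = 6.95 × 10⁵.
37.0 mg/mL / 6.95 × 10⁵ = 5.33 × 10⁻⁵ mg/mL = 53.3 ng/mL.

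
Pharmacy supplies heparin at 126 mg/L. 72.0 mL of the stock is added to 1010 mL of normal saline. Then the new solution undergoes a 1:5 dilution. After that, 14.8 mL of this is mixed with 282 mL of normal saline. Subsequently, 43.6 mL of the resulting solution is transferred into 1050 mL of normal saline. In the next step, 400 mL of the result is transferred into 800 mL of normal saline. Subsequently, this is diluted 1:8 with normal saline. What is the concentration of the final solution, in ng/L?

Overall dilution factor = 15.03 × 5 × 20.05 × 25.08 × 3 × 8 = 9.07 × 10⁵.
126 mg/L / 9.07 × 10⁵ = 1.39 × 10⁻⁴ mg/L = 139 ng/L.

139 ng/L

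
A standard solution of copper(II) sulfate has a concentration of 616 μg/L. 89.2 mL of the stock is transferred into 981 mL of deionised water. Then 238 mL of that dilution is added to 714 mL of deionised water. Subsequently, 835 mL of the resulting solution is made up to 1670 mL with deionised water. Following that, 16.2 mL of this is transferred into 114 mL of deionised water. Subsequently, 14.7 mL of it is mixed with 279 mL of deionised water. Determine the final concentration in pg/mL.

Overall dilution factor = 12.00 × 4 × 2 × 8.037 × 19.98 = 1.54 × 10⁴.
616 μg/L / 1.54 × 10⁴ = 0.0400 μg/L = 40.0 pg/mL.

40.0 pg/mL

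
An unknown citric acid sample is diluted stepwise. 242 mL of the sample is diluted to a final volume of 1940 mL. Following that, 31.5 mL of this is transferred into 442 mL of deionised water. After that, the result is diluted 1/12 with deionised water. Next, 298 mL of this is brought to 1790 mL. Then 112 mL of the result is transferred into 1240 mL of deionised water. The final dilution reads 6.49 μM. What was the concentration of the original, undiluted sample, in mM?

680 mM

Overall dilution factor = 8.017 × 15.03 × 12 × 6.007 × 12.07 = 1.05 × 10⁵.
Original = 6.49 μM × 1.05 × 10⁵ = 6.80 × 10⁵ μM = 680 mM.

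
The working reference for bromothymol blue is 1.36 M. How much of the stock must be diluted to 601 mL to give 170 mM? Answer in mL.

75.1 mL

170 mM = 0.170 M.
V₁ = C₂V₂/C₁ = 0.170 × 601 / 1.36 = 75.1 mL.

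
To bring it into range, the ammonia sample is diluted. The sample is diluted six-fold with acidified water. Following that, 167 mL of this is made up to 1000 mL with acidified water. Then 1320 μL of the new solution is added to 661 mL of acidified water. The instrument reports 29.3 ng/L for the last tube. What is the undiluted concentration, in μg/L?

528 μg/L

Overall dilution factor = 6 × 5.988 × 501.8 = 1.80 × 10⁴.
Original = 29.3 ng/L × 1.80 × 10⁴ = 5.28 × 10⁵ ng/L = 528 μg/L.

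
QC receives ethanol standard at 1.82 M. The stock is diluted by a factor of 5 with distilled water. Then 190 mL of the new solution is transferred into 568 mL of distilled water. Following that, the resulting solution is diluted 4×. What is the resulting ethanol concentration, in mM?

22.8 mM

Overall dilution factor = 5 × 3.989 × 4 = 79.8.
1.82 M / 79.8 = 0.0228 M = 22.8 mM.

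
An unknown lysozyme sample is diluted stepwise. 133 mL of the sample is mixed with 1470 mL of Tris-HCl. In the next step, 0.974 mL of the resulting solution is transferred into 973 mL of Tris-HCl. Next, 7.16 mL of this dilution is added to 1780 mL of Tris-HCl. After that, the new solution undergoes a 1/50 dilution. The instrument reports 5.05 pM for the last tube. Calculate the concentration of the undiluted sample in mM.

0.760 mM

Overall dilution factor = 12.05 × 1000.0 × 249.6 × 50 = 1.50 × 10⁸.
Original = 5.05 pM × 1.50 × 10⁸ = 7.60 × 10⁸ pM = 0.760 mM.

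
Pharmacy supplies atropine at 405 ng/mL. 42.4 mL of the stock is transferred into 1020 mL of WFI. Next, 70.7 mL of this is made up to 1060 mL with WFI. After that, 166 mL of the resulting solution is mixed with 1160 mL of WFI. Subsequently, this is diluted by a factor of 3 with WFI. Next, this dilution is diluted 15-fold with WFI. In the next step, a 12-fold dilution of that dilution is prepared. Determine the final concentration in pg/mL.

0.250 pg/mL

Overall dilution factor = 25.06 × 14.99 × 7.988 × 3 × 15 × 12 = 1.62 × 10⁶.
405 ng/mL / 1.62 × 10⁶ = 2.50 × 10⁻⁴ ng/mL = 0.250 pg/mL.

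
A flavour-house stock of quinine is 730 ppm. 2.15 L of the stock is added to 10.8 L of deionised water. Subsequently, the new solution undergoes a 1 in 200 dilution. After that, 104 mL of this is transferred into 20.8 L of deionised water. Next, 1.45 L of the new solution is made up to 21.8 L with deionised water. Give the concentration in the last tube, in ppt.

201 ppt

Overall dilution factor = 6.023 × 200 × 201 × 15.03 = 3.64 × 10⁶.
730 ppm / 3.64 × 10⁶ = 2.01 × 10⁻⁴ ppm = 201 ppt.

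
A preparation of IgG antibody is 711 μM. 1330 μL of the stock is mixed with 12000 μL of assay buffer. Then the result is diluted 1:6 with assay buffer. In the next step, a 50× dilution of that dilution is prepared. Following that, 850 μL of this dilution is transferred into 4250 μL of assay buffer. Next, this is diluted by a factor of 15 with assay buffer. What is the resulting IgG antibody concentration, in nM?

2.63 nM

Overall dilution factor = 10.02 × 6 × 50 × 6 × 15 = 2.71 × 10⁵.
711 μM / 2.71 × 10⁵ = 2.63 × 10⁻³ μM = 2.63 nM.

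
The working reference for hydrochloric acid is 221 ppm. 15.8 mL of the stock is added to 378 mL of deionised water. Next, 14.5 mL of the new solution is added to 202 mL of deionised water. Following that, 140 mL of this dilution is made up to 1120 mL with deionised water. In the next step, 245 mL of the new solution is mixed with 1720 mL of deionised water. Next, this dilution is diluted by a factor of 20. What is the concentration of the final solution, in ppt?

Overall dilution factor = 24.92 × 14.93 × 8 × 8.020 × 20 = 4.78 × 10⁵.
221 ppm / 4.78 × 10⁵ = 4.63 × 10⁻⁴ ppm = 463 ppt.

463 ppt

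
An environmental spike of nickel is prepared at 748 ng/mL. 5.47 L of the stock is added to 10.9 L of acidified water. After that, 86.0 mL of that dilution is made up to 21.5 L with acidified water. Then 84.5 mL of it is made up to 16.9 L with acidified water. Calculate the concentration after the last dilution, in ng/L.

Overall dilution factor = 2.993 × 250 × 200 = 1.50 × 10⁵.
748 ng/mL / 1.50 × 10⁵ = 5.00 × 10⁻³ ng/mL = 5.00 ng/L.

5.00 ng/L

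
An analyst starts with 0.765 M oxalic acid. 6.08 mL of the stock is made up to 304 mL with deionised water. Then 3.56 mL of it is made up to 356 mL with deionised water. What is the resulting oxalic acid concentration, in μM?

Overall dilution factor = 50 × 100 = 5000.
0.765 M / 5000 = 1.53 × 10⁻⁴ M = 153 μM.

153 μM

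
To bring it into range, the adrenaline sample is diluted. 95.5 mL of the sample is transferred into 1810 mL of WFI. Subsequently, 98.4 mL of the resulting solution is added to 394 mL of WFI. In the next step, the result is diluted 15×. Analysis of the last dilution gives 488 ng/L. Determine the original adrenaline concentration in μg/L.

Overall dilution factor = 19.95 × 5.004 × 15 = 1498.
Original = 488 ng/L × 1498 = 7.31 × 10⁵ ng/L = 731 μg/L.

731 μg/L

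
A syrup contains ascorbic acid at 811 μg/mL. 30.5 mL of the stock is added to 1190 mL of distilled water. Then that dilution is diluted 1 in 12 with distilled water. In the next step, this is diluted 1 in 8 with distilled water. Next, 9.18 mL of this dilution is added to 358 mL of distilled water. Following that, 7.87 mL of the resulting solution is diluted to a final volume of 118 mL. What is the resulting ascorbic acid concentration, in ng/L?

352 ng/L

Overall dilution factor = 40.02 × 12 × 8 × 40.00 × 14.99 = 2.30 × 10⁶.
811 μg/mL / 2.30 × 10⁶ = 3.52 × 10⁻⁴ μg/mL = 352 ng/L.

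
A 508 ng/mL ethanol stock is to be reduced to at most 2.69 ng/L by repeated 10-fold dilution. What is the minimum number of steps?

6

Need 10ⁿ ≥ 1.89 × 10⁵, so n ≥ log(1.89 × 10⁵)/log(10) = 5.28.
Minimum whole steps: n = 6.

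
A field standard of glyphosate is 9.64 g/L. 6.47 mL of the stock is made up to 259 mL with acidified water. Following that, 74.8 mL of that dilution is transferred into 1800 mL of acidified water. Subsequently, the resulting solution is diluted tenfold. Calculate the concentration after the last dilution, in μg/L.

Overall dilution factor = 40.03 × 25.06 × 10 = 1.00 × 10⁴.
9.64 g/L / 1.00 × 10⁴ = 9.61 × 10⁻⁴ g/L = 961 μg/L.

961 μg/L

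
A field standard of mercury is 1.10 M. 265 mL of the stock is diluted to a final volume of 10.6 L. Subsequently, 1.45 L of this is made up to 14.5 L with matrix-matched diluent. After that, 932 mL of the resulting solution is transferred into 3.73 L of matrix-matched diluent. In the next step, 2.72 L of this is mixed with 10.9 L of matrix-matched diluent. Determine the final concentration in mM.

Overall dilution factor = 40 × 10 × 5.002 × 5.007 = 1.00 × 10⁴.
1.10 M / 1.00 × 10⁴ = 1.10 × 10⁻⁴ M = 0.110 mM.

0.110 mM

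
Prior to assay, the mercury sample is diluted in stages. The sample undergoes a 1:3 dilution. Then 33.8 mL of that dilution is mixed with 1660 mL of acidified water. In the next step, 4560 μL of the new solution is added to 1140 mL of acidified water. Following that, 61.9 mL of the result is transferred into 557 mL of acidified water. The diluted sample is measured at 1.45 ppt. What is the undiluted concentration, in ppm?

Overall dilution factor = 3 × 50.11 × 251 × 9.998 = 3.77 × 10⁵.
Original = 1.45 ppt × 3.77 × 10⁵ = 5.47 × 10⁵ ppt = 0.547 ppm.

0.547 ppm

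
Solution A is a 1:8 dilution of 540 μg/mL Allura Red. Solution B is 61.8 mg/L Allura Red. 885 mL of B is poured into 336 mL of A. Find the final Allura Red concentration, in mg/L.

63.4 mg/L

C_A = 540 μg/mL / 8 = 67.5 μg/mL.
C_B = 61.8 mg/L = 61.8 μg/mL.
C_mix = (C_A·V_A + C_B·V_B)/(V_A + V_B) = (67.5×336 + 61.8×885) / 1221 = 63.4 μg/mL = 63.4 mg/L.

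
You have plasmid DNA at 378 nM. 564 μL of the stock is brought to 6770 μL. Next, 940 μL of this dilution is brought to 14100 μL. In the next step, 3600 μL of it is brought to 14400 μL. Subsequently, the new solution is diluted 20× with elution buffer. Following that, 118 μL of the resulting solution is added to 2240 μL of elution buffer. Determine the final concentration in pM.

Overall dilution factor = 12.00 × 15 × 4 × 20 × 19.98 = 2.88 × 10⁵.
378 nM / 2.88 × 10⁵ = 1.31 × 10⁻³ nM = 1.31 pM.

1.31 pM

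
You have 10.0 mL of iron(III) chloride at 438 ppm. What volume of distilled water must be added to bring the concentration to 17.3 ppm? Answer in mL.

243 mL

V₂ = C₁V₁/C₂ = 438 × 10.0 / 17.3 = 253 mL.
Diluent to add = V₂ − V₁ = 253 − 10.0 = 243 mL.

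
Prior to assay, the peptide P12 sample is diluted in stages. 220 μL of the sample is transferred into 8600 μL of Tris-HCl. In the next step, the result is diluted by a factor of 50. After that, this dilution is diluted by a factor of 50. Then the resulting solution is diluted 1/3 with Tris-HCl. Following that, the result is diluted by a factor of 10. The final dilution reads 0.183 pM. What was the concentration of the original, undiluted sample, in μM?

0.550 μM

Overall dilution factor = 40.09 × 50 × 50 × 3 × 10 = 3.01 × 10⁶.
Original = 0.183 pM × 3.01 × 10⁶ = 5.50 × 10⁵ pM = 0.550 μM.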